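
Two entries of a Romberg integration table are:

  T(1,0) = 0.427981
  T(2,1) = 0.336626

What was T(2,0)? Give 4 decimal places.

0.3595

From T(2,1) = (4·T(2,0) − T(1,0))/3, solve for T(2,0):
4·T(2,0) = 3·0.336626 + 0.427981 = 1.437859
T(2,0) = 0.359465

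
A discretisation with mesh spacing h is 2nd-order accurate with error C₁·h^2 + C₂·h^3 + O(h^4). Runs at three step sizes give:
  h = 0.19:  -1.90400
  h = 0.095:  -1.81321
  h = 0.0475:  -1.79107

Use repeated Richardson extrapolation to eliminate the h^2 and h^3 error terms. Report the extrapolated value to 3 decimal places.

-1.784

First eliminate the h^2 term (factor 2^2 = 4):
  B₁ = (4·(-1.81321) − (-1.90400))/3 = -1.78295
  B₂ = (4·(-1.79107) − (-1.81321))/3 = -1.78369
Then eliminate the h^3 term (factor 2^3 = 8):
  (8·(-1.78369) − (-1.78295))/7 = -1.78380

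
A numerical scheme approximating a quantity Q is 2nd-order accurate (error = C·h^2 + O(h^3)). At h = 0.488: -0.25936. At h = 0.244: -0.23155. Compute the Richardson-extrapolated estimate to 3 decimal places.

Extrapolated value = (4·A(h/2) − A(h)) / (4 − 1)
= (4·(-0.23155) − (-0.25936)) / 3
= -0.66684 / 3 = -0.22228

-0.222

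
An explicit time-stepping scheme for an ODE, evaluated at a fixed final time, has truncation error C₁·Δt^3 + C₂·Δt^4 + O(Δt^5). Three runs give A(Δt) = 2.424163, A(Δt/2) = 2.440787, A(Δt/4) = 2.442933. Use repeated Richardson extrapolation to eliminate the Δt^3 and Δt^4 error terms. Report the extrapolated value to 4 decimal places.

2.4432

First eliminate the Δt^3 term (factor 2^3 = 8):
  B₁ = (8·2.440787 − 2.424163)/7 = 2.443162
  B₂ = (8·2.442933 − 2.440787)/7 = 2.443240
Then eliminate the Δt^4 term (factor 2^4 = 16):
  (16·2.443240 − 2.443162)/15 = 2.443245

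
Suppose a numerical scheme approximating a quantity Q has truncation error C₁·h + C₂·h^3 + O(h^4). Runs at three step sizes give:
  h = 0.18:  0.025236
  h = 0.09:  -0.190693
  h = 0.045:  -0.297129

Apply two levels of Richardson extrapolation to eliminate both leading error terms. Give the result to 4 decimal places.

First eliminate the h term (factor 2^1 = 2):
  B₁ = (2·(-0.190693) − 0.025236)/1 = -0.406622
  B₂ = (2·(-0.297129) − (-0.190693))/1 = -0.403565
Then eliminate the h^3 term (factor 2^3 = 8):
  (8·(-0.403565) − (-0.406622))/7 = -0.403128

-0.4031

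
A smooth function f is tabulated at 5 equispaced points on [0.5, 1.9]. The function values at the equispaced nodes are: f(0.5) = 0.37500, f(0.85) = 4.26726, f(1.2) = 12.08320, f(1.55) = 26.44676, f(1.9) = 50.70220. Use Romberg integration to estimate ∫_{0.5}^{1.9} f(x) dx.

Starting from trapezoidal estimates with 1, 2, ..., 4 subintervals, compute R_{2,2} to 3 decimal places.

R_{0,0} (trapezoid, 1 panel, h=1.4000): 35.75404
R_{1,0} (trapezoid, 2 panels, h=0.7000): 26.33526
R_{2,0} (trapezoid, 4 panels, h=0.3500): 23.91754
R_{1,1} = 26.33526 + (26.33526 − 35.75404)/3 = 23.19567
R_{2,1} = 23.91754 + (23.91754 − 26.33526)/3 = 23.11163
R_{2,2} = 23.11163 + (23.11163 − 23.19567)/15 = 23.10603

23.106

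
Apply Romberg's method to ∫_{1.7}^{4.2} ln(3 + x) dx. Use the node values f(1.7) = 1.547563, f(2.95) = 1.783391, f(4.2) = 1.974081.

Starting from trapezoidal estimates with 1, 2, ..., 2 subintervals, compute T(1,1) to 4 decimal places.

T(0,0) (trapezoid, 1 panel, h=2.5000): 4.402055
T(1,0) (trapezoid, 2 panels, h=1.2500): 4.430266
T(1,1) = 4.430266 + (4.430266 − 4.402055)/3 = 4.439670

4.4397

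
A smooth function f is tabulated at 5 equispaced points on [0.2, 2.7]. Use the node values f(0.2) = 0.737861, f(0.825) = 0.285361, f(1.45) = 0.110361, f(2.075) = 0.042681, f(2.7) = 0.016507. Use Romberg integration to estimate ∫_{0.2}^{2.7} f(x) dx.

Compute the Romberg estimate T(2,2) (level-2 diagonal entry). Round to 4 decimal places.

0.4751

T(0,0) (trapezoid, 1 panel, h=2.5000): 0.942960
T(1,0) (trapezoid, 2 panels, h=1.2500): 0.609431
T(2,0) (trapezoid, 4 panels, h=0.6250): 0.509742
T(1,1) = 0.609431 + (0.609431 − 0.942960)/3 = 0.498255
T(2,1) = 0.509742 + (0.509742 − 0.609431)/3 = 0.476512
T(2,2) = 0.476512 + (0.476512 − 0.498255)/15 = 0.475062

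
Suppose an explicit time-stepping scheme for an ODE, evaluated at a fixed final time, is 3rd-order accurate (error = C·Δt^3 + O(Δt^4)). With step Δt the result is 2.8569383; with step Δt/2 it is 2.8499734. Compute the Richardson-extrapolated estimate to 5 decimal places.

Extrapolated value = (8·A(Δt/2) − A(Δt)) / (8 − 1)
= (8·2.8499734 − 2.8569383) / 7
= 19.9428489 / 7 = 2.8489784

2.84898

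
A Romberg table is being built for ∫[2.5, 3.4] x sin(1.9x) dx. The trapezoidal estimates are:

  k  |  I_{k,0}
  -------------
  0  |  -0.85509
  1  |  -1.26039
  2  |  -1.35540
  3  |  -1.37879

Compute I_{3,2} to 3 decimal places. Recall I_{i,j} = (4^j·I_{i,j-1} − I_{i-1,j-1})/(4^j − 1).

-1.387

Richardson extrapolation on the trapezoidal column (denominator 4−1=3):
I_{2,1} = -1.35540 + (-1.35540 − (-1.26039))/3 = -1.38707
I_{3,1} = (4·(-1.37879) − (-1.35540)) / 3 = -1.38659
I_{3,2} = (16·(-1.38659) − (-1.38707)) / 15 = -1.38656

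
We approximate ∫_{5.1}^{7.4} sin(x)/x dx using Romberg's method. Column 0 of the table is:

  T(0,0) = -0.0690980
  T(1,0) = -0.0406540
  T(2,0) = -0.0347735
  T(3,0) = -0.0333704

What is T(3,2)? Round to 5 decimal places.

-0.03291

T(2,1) = (4·(-0.0347735) − (-0.0406540)) / 3 = -0.0328133
T(3,1) = (4·(-0.0333704) − (-0.0347735)) / 3 = -0.0329027
T(3,2) = -0.0329027 + (-0.0329027 − (-0.0328133))/15 = -0.0329087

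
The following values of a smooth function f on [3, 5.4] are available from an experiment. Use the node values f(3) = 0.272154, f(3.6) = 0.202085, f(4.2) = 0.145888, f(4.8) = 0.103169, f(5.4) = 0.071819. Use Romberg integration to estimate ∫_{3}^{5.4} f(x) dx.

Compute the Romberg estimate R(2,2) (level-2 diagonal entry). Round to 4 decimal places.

0.3714

R(0,0) (trapezoid, 1 panel, h=2.4000): 0.412768
R(1,0) (trapezoid, 2 panels, h=1.2000): 0.381449
R(2,0) (trapezoid, 4 panels, h=0.6000): 0.373877
R(1,1) = 0.381449 + (0.381449 − 0.412768)/3 = 0.371009
R(2,1) = 0.373877 + (0.373877 − 0.381449)/3 = 0.371353
R(2,2) = 0.371353 + (0.371353 − 0.371009)/15 = 0.371376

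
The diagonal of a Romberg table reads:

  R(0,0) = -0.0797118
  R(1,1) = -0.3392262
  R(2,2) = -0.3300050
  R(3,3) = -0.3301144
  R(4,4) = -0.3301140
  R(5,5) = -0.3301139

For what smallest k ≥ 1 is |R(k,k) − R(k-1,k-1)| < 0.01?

k = 2

|R(1,1) − R(0,0)| = 0.2595144 ≥ 0.01
|R(2,2) − R(1,1)| = 0.0092212 < 0.01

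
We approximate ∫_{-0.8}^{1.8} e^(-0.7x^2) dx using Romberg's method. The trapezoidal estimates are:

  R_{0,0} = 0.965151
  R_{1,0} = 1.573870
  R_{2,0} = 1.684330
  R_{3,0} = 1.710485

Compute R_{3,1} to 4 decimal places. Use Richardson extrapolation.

1.7192

Richardson extrapolation on the trapezoidal column (denominator 4−1=3):
R_{3,1} = 1.710485 + (1.710485 − 1.684330)/3 = 1.719203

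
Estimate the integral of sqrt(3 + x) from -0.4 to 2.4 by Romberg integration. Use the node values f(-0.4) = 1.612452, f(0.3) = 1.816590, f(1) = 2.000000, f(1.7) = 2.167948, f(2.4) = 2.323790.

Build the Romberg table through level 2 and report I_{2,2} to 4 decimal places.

5.5707

I_{0,0} (trapezoid, 1 panel, h=2.8000): 5.510739
I_{1,0} (trapezoid, 2 panels, h=1.4000): 5.555369
I_{2,0} (trapezoid, 4 panels, h=0.7000): 5.566861
I_{1,1} = 5.555369 + (5.555369 − 5.510739)/3 = 5.570246
I_{2,1} = 5.566861 + (5.566861 − 5.555369)/3 = 5.570692
I_{2,2} = 5.570692 + (5.570692 − 5.570246)/15 = 5.570722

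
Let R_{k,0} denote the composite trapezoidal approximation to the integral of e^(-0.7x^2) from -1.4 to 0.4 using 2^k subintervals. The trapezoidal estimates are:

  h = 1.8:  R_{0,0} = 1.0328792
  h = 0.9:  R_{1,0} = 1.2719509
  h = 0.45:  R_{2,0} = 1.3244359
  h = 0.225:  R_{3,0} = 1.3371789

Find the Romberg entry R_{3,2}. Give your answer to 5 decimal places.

1.34139

Richardson extrapolation on the trapezoidal column (denominator 4−1=3):
R_{2,1} = (4·1.3244359 − 1.2719509) / 3 = 1.3419309
R_{3,1} = (4·1.3371789 − 1.3244359) / 3 = 1.3414266
R_{3,2} = 1.3414266 + (1.3414266 − 1.3419309)/15 = 1.3413930
(Column j=1 coincides with Simpson's rule on the same nodes.)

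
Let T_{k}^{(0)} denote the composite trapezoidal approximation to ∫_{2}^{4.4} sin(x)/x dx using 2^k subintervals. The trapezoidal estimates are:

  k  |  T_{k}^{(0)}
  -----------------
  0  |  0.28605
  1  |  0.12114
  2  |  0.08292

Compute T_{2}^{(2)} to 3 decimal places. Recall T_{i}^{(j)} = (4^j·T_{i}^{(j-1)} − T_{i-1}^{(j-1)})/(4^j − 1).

T_{1}^{(1)} = 0.12114 + (0.12114 − 0.28605)/3 = 0.06617
T_{2}^{(1)} = 0.08292 + (0.08292 − 0.12114)/3 = 0.07018
T_{2}^{(2)} = 0.07018 + (0.07018 − 0.06617)/15 = 0.07045

0.070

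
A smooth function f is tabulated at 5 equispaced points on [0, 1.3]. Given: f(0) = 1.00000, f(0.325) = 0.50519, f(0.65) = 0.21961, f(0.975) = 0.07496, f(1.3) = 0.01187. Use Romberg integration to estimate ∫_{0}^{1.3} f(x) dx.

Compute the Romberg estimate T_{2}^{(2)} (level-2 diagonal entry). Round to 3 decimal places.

0.409

T_{0}^{(0)} (trapezoid, 1 panel, h=1.3000): 0.65772
T_{1}^{(0)} (trapezoid, 2 panels, h=0.6500): 0.47160
T_{2}^{(0)} (trapezoid, 4 panels, h=0.3250): 0.42435
T_{1}^{(1)} = 0.47160 + (0.47160 − 0.65772)/3 = 0.40956
T_{2}^{(1)} = 0.42435 + (0.42435 − 0.47160)/3 = 0.40860
T_{2}^{(2)} = 0.40860 + (0.40860 − 0.40956)/15 = 0.40854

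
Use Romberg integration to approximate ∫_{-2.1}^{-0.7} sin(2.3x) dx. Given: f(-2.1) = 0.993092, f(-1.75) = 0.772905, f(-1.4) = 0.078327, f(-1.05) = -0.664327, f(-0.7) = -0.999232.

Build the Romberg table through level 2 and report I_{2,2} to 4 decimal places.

0.0680

I_{0,0} (trapezoid, 1 panel, h=1.4000): -0.004298
I_{1,0} (trapezoid, 2 panels, h=0.7000): 0.052680
I_{2,0} (trapezoid, 4 panels, h=0.3500): 0.064342
I_{1,1} = 0.052680 + (0.052680 − (-0.004298))/3 = 0.071673
I_{2,1} = 0.064342 + (0.064342 − 0.052680)/3 = 0.068229
I_{2,2} = 0.068229 + (0.068229 − 0.071673)/15 = 0.067999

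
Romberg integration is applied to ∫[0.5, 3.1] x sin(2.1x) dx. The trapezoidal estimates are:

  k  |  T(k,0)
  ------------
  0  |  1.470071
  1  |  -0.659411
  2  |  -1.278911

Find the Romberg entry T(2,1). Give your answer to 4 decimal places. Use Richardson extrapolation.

-1.4854

T(2,1) = (4·(-1.278911) − (-0.659411)) / 3 = -1.485411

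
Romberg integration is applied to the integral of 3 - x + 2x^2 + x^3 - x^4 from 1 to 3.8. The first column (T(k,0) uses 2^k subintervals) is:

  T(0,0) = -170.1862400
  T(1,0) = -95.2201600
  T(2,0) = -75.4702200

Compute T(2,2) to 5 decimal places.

Richardson extrapolation on the trapezoidal column (denominator 4−1=3):
T(1,1) = (4·(-95.2201600) − (-170.1862400)) / 3 = -70.2314667
T(2,1) = (4·(-75.4702200) − (-95.2201600)) / 3 = -68.8869067
T(2,2) = (16·(-68.8869067) − (-70.2314667)) / 15 = -68.7972694

-68.79727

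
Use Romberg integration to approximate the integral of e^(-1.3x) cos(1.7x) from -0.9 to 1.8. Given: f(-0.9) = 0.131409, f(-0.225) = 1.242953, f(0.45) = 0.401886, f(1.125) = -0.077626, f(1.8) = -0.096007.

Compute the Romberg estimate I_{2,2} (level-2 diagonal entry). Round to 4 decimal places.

1.2708

I_{0,0} (trapezoid, 1 panel, h=2.7000): 0.047793
I_{1,0} (trapezoid, 2 panels, h=1.3500): 0.566442
I_{2,0} (trapezoid, 4 panels, h=0.6750): 1.069817
I_{1,1} = 0.566442 + (0.566442 − 0.047793)/3 = 0.739325
I_{2,1} = 1.069817 + (1.069817 − 0.566442)/3 = 1.237609
I_{2,2} = 1.237609 + (1.237609 − 0.739325)/15 = 1.270828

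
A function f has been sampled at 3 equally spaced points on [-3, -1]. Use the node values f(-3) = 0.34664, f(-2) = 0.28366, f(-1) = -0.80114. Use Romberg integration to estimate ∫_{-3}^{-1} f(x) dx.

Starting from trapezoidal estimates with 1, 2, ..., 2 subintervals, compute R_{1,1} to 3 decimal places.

R_{0,0} (trapezoid, 1 panel, h=2.0000): -0.45450
R_{1,0} (trapezoid, 2 panels, h=1.0000): 0.05641
R_{1,1} = 0.05641 + (0.05641 − (-0.45450))/3 = 0.22671

0.227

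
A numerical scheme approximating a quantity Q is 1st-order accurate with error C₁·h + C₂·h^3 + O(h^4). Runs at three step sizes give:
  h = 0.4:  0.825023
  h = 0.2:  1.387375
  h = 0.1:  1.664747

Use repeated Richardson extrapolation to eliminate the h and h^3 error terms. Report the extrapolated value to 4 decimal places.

1.9410

First eliminate the h term (factor 2^1 = 2):
  B₁ = (2·1.387375 − 0.825023)/1 = 1.949727
  B₂ = (2·1.664747 − 1.387375)/1 = 1.942119
Then eliminate the h^3 term (factor 2^3 = 8):
  (8·1.942119 − 1.949727)/7 = 1.941032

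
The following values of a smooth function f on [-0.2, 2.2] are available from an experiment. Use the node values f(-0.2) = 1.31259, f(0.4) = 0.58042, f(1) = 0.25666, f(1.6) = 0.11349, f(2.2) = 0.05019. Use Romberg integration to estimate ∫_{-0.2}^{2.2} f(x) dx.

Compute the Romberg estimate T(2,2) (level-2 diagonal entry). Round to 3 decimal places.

0.929

T(0,0) (trapezoid, 1 panel, h=2.4000): 1.63534
T(1,0) (trapezoid, 2 panels, h=1.2000): 1.12566
T(2,0) (trapezoid, 4 panels, h=0.6000): 0.97918
T(1,1) = 1.12566 + (1.12566 − 1.63534)/3 = 0.95577
T(2,1) = 0.97918 + (0.97918 − 1.12566)/3 = 0.93035
T(2,2) = 0.93035 + (0.93035 − 0.95577)/15 = 0.92866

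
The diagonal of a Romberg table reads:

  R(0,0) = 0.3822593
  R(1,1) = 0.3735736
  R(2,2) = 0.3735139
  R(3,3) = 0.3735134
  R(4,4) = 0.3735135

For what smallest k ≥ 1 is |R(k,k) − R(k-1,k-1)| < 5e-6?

|R(1,1) − R(0,0)| = 0.0086857 ≥ 5e-6
|R(2,2) − R(1,1)| = 0.0000597 ≥ 5e-6
|R(3,3) − R(2,2)| = 0.0000005 < 5e-6

k = 3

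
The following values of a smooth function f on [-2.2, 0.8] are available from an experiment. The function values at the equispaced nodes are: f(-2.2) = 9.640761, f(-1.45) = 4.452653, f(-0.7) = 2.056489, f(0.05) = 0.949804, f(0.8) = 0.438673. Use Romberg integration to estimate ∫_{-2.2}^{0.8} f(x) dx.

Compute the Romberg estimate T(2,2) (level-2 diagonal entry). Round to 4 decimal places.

8.9371

T(0,0) (trapezoid, 1 panel, h=3.0000): 15.119151
T(1,0) (trapezoid, 2 panels, h=1.5000): 10.644309
T(2,0) (trapezoid, 4 panels, h=0.7500): 9.373997
T(1,1) = 10.644309 + (10.644309 − 15.119151)/3 = 9.152695
T(2,1) = 9.373997 + (9.373997 − 10.644309)/3 = 8.950560
T(2,2) = 8.950560 + (8.950560 − 9.152695)/15 = 8.937084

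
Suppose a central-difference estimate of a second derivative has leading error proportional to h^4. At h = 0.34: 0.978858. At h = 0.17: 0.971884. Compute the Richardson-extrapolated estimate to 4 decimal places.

0.9714

The leading error scales as h^4; refining by a factor of 2 reduces it by 2^4 = 16.
Extrapolated value = (16·A(h/2) − A(h)) / (16 − 1)
= (16·0.971884 − 0.978858) / 15
= 14.571286 / 15 = 0.971419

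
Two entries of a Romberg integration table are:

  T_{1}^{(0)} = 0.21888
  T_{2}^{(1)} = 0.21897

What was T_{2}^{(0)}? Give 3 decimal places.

0.219

From T_{2}^{(1)} = (4·T_{2}^{(0)} − T_{1}^{(0)})/3, solve for T_{2}^{(0)}:
4·T_{2}^{(0)} = 3·0.21897 + 0.21888 = 0.87579
T_{2}^{(0)} = 0.21895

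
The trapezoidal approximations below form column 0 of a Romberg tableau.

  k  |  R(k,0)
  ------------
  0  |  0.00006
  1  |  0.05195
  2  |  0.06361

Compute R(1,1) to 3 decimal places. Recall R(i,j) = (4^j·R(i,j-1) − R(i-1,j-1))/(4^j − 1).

R(1,1) = 0.05195 + (0.05195 − 0.00006)/3 = 0.06925

0.069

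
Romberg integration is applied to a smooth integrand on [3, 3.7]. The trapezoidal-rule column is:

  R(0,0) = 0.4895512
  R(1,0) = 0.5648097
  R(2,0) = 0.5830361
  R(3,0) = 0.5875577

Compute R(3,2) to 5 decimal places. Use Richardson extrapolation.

0.58906

R(2,1) = (4·0.5830361 − 0.5648097) / 3 = 0.5891116
R(3,1) = 0.5875577 + (0.5875577 − 0.5830361)/3 = 0.5890649
R(3,2) = (16·0.5890649 − 0.5891116) / 15 = 0.5890618
(Column j=1 coincides with Simpson's rule on the same nodes.)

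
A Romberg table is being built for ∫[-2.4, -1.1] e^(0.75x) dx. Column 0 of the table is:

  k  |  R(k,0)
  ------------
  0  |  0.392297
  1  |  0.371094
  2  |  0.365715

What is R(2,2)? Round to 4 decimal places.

R(1,1) = (4·0.371094 − 0.392297) / 3 = 0.364026
R(2,1) = 0.365715 + (0.365715 − 0.371094)/3 = 0.363922
R(2,2) = (16·0.363922 − 0.364026) / 15 = 0.363915

0.3639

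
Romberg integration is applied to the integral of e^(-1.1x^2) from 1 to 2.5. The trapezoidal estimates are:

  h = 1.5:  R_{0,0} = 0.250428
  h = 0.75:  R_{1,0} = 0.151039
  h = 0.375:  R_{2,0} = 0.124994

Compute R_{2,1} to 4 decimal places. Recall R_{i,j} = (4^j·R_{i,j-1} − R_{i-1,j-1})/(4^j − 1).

0.1163

R_{2,1} = 0.124994 + (0.124994 − 0.151039)/3 = 0.116312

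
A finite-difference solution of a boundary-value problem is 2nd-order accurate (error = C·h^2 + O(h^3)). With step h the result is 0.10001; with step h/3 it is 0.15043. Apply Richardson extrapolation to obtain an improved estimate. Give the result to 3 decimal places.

The leading error scales as h^2; refining by a factor of 3 reduces it by 3^2 = 9.
Extrapolated value = (9·A(h/3) − A(h)) / (9 − 1)
= (9·0.15043 − 0.10001) / 8
= 1.25386 / 8 = 0.15673

0.157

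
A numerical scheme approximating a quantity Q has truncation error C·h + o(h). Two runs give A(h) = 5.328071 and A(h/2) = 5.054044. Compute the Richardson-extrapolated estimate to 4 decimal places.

4.7800

The leading error scales as h; refining by a factor of 2 reduces it by 2^1 = 2.
Extrapolated value = (2·A(h/2) − A(h)) / (2 − 1)
= (2·5.054044 − 5.328071) / 1
= 4.780017 / 1 = 4.780017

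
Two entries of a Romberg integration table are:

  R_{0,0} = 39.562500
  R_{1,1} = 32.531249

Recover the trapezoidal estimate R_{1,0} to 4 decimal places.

34.2891

From R_{1,1} = (4·R_{1,0} − R_{0,0})/3, solve for R_{1,0}:
4·R_{1,0} = 3·32.531249 + 39.562500 = 137.156247
R_{1,0} = 34.289062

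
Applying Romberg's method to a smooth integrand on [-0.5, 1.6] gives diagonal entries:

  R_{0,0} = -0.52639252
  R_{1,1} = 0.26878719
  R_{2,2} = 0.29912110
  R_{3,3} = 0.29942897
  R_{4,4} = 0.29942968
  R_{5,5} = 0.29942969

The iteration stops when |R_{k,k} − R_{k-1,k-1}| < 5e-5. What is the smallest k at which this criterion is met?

|R_{1,1} − R_{0,0}| = 0.79517971 ≥ 5e-5
|R_{2,2} − R_{1,1}| = 0.03033391 ≥ 5e-5
|R_{3,3} − R_{2,2}| = 0.00030787 ≥ 5e-5
|R_{4,4} − R_{3,3}| = 0.00000071 < 5e-5

k = 4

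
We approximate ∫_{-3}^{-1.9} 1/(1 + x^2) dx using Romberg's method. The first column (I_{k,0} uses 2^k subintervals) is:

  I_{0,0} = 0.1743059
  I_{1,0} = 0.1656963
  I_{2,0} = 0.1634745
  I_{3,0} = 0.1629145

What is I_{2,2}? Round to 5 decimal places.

0.16273

I_{1,1} = (4·0.1656963 − 0.1743059) / 3 = 0.1628264
I_{2,1} = (4·0.1634745 − 0.1656963) / 3 = 0.1627339
I_{2,2} = (16·0.1627339 − 0.1628264) / 15 = 0.1627277
(Column j=1 coincides with Simpson's rule on the same nodes.)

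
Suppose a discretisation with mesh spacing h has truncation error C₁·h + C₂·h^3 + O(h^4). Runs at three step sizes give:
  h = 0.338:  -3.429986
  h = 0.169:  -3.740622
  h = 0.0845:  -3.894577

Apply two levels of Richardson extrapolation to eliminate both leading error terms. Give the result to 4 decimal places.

-4.0481

First eliminate the h term (factor 2^1 = 2):
  B₁ = (2·(-3.740622) − (-3.429986))/1 = -4.051258
  B₂ = (2·(-3.894577) − (-3.740622))/1 = -4.048532
Then eliminate the h^3 term (factor 2^3 = 8):
  (8·(-4.048532) − (-4.051258))/7 = -4.048143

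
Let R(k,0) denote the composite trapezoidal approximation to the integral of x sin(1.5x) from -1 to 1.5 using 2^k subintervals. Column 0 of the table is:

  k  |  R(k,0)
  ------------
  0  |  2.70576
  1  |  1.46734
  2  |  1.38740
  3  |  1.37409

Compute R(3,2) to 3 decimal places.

R(2,1) = 1.38740 + (1.38740 − 1.46734)/3 = 1.36075
R(3,1) = (4·1.37409 − 1.38740) / 3 = 1.36965
R(3,2) = 1.36965 + (1.36965 − 1.36075)/15 = 1.37024

1.370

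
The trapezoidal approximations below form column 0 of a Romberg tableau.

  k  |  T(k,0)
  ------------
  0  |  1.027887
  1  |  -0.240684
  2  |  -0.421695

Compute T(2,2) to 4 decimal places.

-0.4699

T(1,1) = (4·(-0.240684) − 1.027887) / 3 = -0.663541
T(2,1) = (4·(-0.421695) − (-0.240684)) / 3 = -0.482032
T(2,2) = (16·(-0.482032) − (-0.663541)) / 15 = -0.469931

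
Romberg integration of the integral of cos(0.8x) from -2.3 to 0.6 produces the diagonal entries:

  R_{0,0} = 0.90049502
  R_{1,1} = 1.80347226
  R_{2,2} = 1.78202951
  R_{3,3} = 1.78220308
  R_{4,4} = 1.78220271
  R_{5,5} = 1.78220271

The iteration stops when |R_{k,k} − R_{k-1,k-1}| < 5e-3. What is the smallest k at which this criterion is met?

|R_{1,1} − R_{0,0}| = 0.90297724 ≥ 5e-3
|R_{2,2} − R_{1,1}| = 0.02144275 ≥ 5e-3
|R_{3,3} − R_{2,2}| = 0.00017357 < 5e-3

k = 3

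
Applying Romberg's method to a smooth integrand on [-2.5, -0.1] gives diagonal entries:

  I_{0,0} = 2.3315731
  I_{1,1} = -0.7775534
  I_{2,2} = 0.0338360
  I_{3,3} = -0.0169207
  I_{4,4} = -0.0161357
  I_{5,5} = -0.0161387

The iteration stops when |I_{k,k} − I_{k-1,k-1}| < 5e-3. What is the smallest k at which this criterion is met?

k = 4

|I_{1,1} − I_{0,0}| = 3.1091265 ≥ 5e-3
|I_{2,2} − I_{1,1}| = 0.8113894 ≥ 5e-3
|I_{3,3} − I_{2,2}| = 0.0507567 ≥ 5e-3
|I_{4,4} − I_{3,3}| = 0.0007850 < 5e-3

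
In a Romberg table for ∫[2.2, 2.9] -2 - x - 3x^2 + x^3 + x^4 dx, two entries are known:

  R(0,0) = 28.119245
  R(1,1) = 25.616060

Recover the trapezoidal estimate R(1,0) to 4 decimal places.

From R(1,1) = (4·R(1,0) − R(0,0))/3, solve for R(1,0):
4·R(1,0) = 3·25.616060 + 28.119245 = 104.967425
R(1,0) = 26.241856

26.2419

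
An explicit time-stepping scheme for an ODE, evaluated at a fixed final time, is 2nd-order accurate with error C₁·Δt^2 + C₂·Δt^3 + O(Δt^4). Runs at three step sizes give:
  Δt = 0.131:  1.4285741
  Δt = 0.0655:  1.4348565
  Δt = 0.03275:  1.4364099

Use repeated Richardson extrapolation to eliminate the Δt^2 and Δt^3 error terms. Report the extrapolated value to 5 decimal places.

First eliminate the Δt^2 term (factor 2^2 = 4):
  B₁ = (4·1.4348565 − 1.4285741)/3 = 1.4369506
  B₂ = (4·1.4364099 − 1.4348565)/3 = 1.4369277
Then eliminate the Δt^3 term (factor 2^3 = 8):
  (8·1.4369277 − 1.4369506)/7 = 1.4369244

1.43692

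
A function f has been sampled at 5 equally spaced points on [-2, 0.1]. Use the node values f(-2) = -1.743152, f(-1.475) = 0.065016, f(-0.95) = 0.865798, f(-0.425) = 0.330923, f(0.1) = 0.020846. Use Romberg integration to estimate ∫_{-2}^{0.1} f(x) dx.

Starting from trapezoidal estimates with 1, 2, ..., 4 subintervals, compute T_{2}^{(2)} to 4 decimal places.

0.2567

T_{0}^{(0)} (trapezoid, 1 panel, h=2.1000): -1.808421
T_{1}^{(0)} (trapezoid, 2 panels, h=1.0500): 0.004877
T_{2}^{(0)} (trapezoid, 4 panels, h=0.5250): 0.210307
T_{1}^{(1)} = 0.004877 + (0.004877 − (-1.808421))/3 = 0.609310
T_{2}^{(1)} = 0.210307 + (0.210307 − 0.004877)/3 = 0.278784
T_{2}^{(2)} = 0.278784 + (0.278784 − 0.609310)/15 = 0.256749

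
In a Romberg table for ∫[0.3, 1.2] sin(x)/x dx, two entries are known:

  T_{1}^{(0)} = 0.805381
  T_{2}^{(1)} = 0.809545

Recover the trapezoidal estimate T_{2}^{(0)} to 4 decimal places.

0.8085

From T_{2}^{(1)} = (4·T_{2}^{(0)} − T_{1}^{(0)})/3, solve for T_{2}^{(0)}:
4·T_{2}^{(0)} = 3·0.809545 + 0.805381 = 3.234016
T_{2}^{(0)} = 0.808504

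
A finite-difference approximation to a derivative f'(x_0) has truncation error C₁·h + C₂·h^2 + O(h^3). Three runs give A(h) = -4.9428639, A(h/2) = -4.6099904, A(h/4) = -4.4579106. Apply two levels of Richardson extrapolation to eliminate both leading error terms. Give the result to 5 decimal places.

First eliminate the h term (factor 2^1 = 2):
  B₁ = (2·(-4.6099904) − (-4.9428639))/1 = -4.2771169
  B₂ = (2·(-4.4579106) − (-4.6099904))/1 = -4.3058308
Then eliminate the h^2 term (factor 2^2 = 4):
  (4·(-4.3058308) − (-4.2771169))/3 = -4.3154021

-4.31540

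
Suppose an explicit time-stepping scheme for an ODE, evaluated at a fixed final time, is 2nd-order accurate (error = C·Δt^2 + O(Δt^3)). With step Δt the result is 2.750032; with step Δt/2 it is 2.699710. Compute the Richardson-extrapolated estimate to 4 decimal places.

The leading error scales as Δt^2; refining by a factor of 2 reduces it by 2^2 = 4.
Extrapolated value = (4·A(Δt/2) − A(Δt)) / (4 − 1)
= (4·2.699710 − 2.750032) / 3
= 8.048808 / 3 = 2.682936

2.6829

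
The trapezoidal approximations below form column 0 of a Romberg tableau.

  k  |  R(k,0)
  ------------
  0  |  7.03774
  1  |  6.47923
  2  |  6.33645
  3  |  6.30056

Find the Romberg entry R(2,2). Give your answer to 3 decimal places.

6.289

Richardson extrapolation on the trapezoidal column (denominator 4−1=3):
R(1,1) = 6.47923 + (6.47923 − 7.03774)/3 = 6.29306
R(2,1) = (4·6.33645 − 6.47923) / 3 = 6.28886
R(2,2) = 6.28886 + (6.28886 − 6.29306)/15 = 6.28858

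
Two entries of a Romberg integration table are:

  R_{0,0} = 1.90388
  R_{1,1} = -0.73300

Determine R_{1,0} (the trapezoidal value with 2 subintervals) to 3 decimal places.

-0.074

From R_{1,1} = (4·R_{1,0} − R_{0,0})/3, solve for R_{1,0}:
4·R_{1,0} = 3·(-0.73300) + 1.90388 = -0.29512
R_{1,0} = -0.07378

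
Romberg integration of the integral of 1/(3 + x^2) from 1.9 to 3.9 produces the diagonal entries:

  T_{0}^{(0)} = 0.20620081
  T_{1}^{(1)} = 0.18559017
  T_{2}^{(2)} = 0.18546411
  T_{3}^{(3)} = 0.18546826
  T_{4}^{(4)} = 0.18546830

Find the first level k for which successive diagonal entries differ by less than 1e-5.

k = 3

|T_{1}^{(1)} − T_{0}^{(0)}| = 0.02061064 ≥ 1e-5
|T_{2}^{(2)} − T_{1}^{(1)}| = 0.00012606 ≥ 1e-5
|T_{3}^{(3)} − T_{2}^{(2)}| = 0.00000415 < 1e-5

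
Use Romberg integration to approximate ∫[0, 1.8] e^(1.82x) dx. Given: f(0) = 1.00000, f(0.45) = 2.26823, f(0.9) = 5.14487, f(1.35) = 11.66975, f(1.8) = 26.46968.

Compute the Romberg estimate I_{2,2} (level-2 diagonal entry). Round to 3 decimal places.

14.001

I_{0,0} (trapezoid, 1 panel, h=1.8000): 24.72271
I_{1,0} (trapezoid, 2 panels, h=0.9000): 16.99174
I_{2,0} (trapezoid, 4 panels, h=0.4500): 14.76796
I_{1,1} = 16.99174 + (16.99174 − 24.72271)/3 = 14.41475
I_{2,1} = 14.76796 + (14.76796 − 16.99174)/3 = 14.02670
I_{2,2} = 14.02670 + (14.02670 − 14.41475)/15 = 14.00083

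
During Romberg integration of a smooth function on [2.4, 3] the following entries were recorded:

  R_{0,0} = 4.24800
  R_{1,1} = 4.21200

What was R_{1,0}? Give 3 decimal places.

From R_{1,1} = (4·R_{1,0} − R_{0,0})/3, solve for R_{1,0}:
4·R_{1,0} = 3·4.21200 + 4.24800 = 16.88400
R_{1,0} = 4.22100

4.221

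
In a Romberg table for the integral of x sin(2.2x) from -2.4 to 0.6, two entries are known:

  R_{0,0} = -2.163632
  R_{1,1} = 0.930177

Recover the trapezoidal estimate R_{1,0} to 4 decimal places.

0.1567

From R_{1,1} = (4·R_{1,0} − R_{0,0})/3, solve for R_{1,0}:
4·R_{1,0} = 3·0.930177 + (-2.163632) = 0.626899
R_{1,0} = 0.156725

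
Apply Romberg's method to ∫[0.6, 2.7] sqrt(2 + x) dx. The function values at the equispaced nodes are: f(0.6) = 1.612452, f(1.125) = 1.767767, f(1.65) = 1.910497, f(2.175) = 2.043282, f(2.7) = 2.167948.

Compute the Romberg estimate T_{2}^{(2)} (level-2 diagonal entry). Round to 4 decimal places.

T_{0}^{(0)} (trapezoid, 1 panel, h=2.1000): 3.969420
T_{1}^{(0)} (trapezoid, 2 panels, h=1.0500): 3.990732
T_{2}^{(0)} (trapezoid, 4 panels, h=0.5250): 3.996167
T_{1}^{(1)} = 3.990732 + (3.990732 − 3.969420)/3 = 3.997836
T_{2}^{(1)} = 3.996167 + (3.996167 − 3.990732)/3 = 3.997979
T_{2}^{(2)} = 3.997979 + (3.997979 − 3.997836)/15 = 3.997989

3.9980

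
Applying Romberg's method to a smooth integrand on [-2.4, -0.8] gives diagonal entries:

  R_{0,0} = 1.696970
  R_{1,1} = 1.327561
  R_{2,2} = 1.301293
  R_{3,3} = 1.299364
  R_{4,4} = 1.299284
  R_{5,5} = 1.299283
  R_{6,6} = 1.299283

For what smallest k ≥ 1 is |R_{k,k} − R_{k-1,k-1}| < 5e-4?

k = 4

|R_{1,1} − R_{0,0}| = 0.369409 ≥ 5e-4
|R_{2,2} − R_{1,1}| = 0.026268 ≥ 5e-4
|R_{3,3} − R_{2,2}| = 0.001929 ≥ 5e-4
|R_{4,4} − R_{3,3}| = 0.000080 < 5e-4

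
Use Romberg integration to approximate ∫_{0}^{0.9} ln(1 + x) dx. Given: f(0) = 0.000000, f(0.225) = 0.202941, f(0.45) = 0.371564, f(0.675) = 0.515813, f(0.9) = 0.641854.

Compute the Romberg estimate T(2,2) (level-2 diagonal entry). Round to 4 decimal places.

0.3195

T(0,0) (trapezoid, 1 panel, h=0.9000): 0.288834
T(1,0) (trapezoid, 2 panels, h=0.4500): 0.311621
T(2,0) (trapezoid, 4 panels, h=0.2250): 0.317530
T(1,1) = 0.311621 + (0.311621 − 0.288834)/3 = 0.319217
T(2,1) = 0.317530 + (0.317530 − 0.311621)/3 = 0.319500
T(2,2) = 0.319500 + (0.319500 − 0.319217)/15 = 0.319519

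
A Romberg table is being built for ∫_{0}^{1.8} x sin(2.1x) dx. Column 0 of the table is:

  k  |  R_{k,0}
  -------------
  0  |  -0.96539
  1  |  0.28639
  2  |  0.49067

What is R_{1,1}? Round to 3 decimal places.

R_{1,1} = 0.28639 + (0.28639 − (-0.96539))/3 = 0.70365
(Column j=1 coincides with Simpson's rule on the same nodes.)

0.704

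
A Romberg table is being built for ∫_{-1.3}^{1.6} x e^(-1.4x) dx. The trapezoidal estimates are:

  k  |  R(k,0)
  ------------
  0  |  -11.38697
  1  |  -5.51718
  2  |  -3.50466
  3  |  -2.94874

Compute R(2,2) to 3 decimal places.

Richardson extrapolation on the trapezoidal column (denominator 4−1=3):
R(1,1) = (4·(-5.51718) − (-11.38697)) / 3 = -3.56058
R(2,1) = (4·(-3.50466) − (-5.51718)) / 3 = -2.83382
R(2,2) = -2.83382 + (-2.83382 − (-3.56058))/15 = -2.78537
(Column j=1 coincides with Simpson's rule on the same nodes.)

-2.785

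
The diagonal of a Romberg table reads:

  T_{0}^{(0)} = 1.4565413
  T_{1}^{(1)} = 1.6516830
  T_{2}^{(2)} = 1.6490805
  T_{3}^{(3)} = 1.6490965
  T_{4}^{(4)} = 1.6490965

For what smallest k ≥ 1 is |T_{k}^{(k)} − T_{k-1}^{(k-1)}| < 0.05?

|T_{1}^{(1)} − T_{0}^{(0)}| = 0.1951417 ≥ 0.05
|T_{2}^{(2)} − T_{1}^{(1)}| = 0.0026025 < 0.05

k = 2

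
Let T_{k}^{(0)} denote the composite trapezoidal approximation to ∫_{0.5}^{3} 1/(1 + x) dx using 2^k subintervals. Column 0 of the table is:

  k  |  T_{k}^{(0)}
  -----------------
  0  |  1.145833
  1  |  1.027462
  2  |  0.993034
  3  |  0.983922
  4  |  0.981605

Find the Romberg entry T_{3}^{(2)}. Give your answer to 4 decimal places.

0.9808

Richardson extrapolation on the trapezoidal column (denominator 4−1=3):
T_{2}^{(1)} = (4·0.993034 − 1.027462) / 3 = 0.981558
T_{3}^{(1)} = (4·0.983922 − 0.993034) / 3 = 0.980885
T_{3}^{(2)} = 0.980885 + (0.980885 − 0.981558)/15 = 0.980840
(Column j=1 coincides with Simpson's rule on the same nodes.)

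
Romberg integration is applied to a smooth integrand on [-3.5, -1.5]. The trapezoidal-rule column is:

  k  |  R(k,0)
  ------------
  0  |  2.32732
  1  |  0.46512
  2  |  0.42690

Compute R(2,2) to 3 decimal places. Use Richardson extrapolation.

0.452

R(1,1) = (4·0.46512 − 2.32732) / 3 = -0.15561
R(2,1) = 0.42690 + (0.42690 − 0.46512)/3 = 0.41416
R(2,2) = 0.41416 + (0.41416 − (-0.15561))/15 = 0.45214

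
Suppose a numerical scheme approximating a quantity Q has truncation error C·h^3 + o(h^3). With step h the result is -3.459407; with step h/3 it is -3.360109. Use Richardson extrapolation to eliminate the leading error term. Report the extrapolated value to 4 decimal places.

-3.3563

The leading error scales as h^3; refining by a factor of 3 reduces it by 3^3 = 27.
Extrapolated value = (27·A(h/3) − A(h)) / (27 − 1)
= (27·(-3.360109) − (-3.459407)) / 26
= -87.263536 / 26 = -3.356290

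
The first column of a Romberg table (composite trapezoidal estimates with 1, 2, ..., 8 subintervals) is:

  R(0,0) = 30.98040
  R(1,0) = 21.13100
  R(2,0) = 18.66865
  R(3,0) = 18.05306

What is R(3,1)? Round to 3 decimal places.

Richardson extrapolation on the trapezoidal column (denominator 4−1=3):
R(3,1) = (4·18.05306 − 18.66865) / 3 = 17.84786
(Column j=1 coincides with Simpson's rule on the same nodes.)

17.848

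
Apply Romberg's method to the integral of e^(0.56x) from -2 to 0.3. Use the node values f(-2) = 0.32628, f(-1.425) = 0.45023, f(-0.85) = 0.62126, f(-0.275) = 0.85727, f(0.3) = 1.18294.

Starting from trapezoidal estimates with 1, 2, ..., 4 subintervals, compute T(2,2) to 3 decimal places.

1.530

T(0,0) (trapezoid, 1 panel, h=2.3000): 1.73560
T(1,0) (trapezoid, 2 panels, h=1.1500): 1.58225
T(2,0) (trapezoid, 4 panels, h=0.5750): 1.54294
T(1,1) = 1.58225 + (1.58225 − 1.73560)/3 = 1.53113
T(2,1) = 1.54294 + (1.54294 − 1.58225)/3 = 1.52984
T(2,2) = 1.52984 + (1.52984 − 1.53113)/15 = 1.52975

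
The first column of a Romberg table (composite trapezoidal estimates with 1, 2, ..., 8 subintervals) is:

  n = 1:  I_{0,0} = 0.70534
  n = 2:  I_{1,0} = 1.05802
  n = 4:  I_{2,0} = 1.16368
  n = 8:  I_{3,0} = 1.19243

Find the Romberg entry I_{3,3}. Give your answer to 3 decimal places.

1.202

I_{1,1} = 1.05802 + (1.05802 − 0.70534)/3 = 1.17558
I_{2,1} = 1.16368 + (1.16368 − 1.05802)/3 = 1.19890
I_{3,1} = 1.19243 + (1.19243 − 1.16368)/3 = 1.20201
I_{2,2} = 1.19890 + (1.19890 − 1.17558)/15 = 1.20045
I_{3,2} = (16·1.20201 − 1.19890) / 15 = 1.20222
I_{3,3} = (64·1.20222 − 1.20045) / 63 = 1.20225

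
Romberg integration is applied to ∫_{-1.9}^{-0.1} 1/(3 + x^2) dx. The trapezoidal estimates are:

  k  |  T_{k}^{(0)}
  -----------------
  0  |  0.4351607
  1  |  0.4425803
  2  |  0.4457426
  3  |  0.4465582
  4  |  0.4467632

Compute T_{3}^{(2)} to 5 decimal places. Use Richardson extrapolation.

0.44683

Richardson extrapolation on the trapezoidal column (denominator 4−1=3):
T_{2}^{(1)} = 0.4457426 + (0.4457426 − 0.4425803)/3 = 0.4467967
T_{3}^{(1)} = (4·0.4465582 − 0.4457426) / 3 = 0.4468301
T_{3}^{(2)} = 0.4468301 + (0.4468301 − 0.4467967)/15 = 0.4468323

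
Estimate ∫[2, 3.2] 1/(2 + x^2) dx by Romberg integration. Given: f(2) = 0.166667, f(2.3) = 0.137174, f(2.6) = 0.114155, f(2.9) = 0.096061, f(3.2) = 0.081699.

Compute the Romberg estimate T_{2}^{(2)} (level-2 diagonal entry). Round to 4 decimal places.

0.1410

T_{0}^{(0)} (trapezoid, 1 panel, h=1.2000): 0.149020
T_{1}^{(0)} (trapezoid, 2 panels, h=0.6000): 0.143003
T_{2}^{(0)} (trapezoid, 4 panels, h=0.3000): 0.141472
T_{1}^{(1)} = 0.143003 + (0.143003 − 0.149020)/3 = 0.140997
T_{2}^{(1)} = 0.141472 + (0.141472 − 0.143003)/3 = 0.140962
T_{2}^{(2)} = 0.140962 + (0.140962 − 0.140997)/15 = 0.140960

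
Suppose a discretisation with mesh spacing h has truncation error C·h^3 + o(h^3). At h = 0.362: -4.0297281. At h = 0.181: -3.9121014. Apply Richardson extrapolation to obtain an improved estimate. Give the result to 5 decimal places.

Extrapolated value = (8·A(h/2) − A(h)) / (8 − 1)
= (8·(-3.9121014) − (-4.0297281)) / 7
= -27.2670831 / 7 = -3.8952976

-3.89530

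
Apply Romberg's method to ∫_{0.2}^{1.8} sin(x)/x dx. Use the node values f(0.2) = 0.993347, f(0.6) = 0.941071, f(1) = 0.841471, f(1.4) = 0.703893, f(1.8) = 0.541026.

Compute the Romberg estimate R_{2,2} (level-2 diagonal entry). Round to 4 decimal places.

R_{0,0} (trapezoid, 1 panel, h=1.6000): 1.227498
R_{1,0} (trapezoid, 2 panels, h=0.8000): 1.286926
R_{2,0} (trapezoid, 4 panels, h=0.4000): 1.301449
R_{1,1} = 1.286926 + (1.286926 − 1.227498)/3 = 1.306735
R_{2,1} = 1.301449 + (1.301449 − 1.286926)/3 = 1.306290
R_{2,2} = 1.306290 + (1.306290 − 1.306735)/15 = 1.306260

1.3063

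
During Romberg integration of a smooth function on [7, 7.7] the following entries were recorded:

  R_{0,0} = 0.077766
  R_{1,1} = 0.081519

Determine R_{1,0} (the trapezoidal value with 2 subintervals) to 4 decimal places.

0.0806

From R_{1,1} = (4·R_{1,0} − R_{0,0})/3, solve for R_{1,0}:
4·R_{1,0} = 3·0.081519 + 0.077766 = 0.322323
R_{1,0} = 0.080581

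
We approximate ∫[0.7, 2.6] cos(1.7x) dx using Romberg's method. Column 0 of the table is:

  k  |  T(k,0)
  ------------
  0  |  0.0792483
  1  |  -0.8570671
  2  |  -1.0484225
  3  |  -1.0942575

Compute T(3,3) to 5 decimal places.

Richardson extrapolation on the trapezoidal column (denominator 4−1=3):
T(1,1) = -0.8570671 + (-0.8570671 − 0.0792483)/3 = -1.1691722
T(2,1) = (4·(-1.0484225) − (-0.8570671)) / 3 = -1.1122076
T(3,1) = -1.0942575 + (-1.0942575 − (-1.0484225))/3 = -1.1095358
T(2,2) = (16·(-1.1122076) − (-1.1691722)) / 15 = -1.1084100
T(3,2) = (16·(-1.1095358) − (-1.1122076)) / 15 = -1.1093577
T(3,3) = -1.1093577 + (-1.1093577 − (-1.1084100))/63 = -1.1093727

-1.10937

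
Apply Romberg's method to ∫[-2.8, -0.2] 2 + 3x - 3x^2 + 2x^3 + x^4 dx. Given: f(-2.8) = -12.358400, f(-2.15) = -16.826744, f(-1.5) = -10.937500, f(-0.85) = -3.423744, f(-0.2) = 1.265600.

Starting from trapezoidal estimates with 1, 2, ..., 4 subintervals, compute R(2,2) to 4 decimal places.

-24.7553

R(0,0) (trapezoid, 1 panel, h=2.6000): -14.420640
R(1,0) (trapezoid, 2 panels, h=1.3000): -21.429070
R(2,0) (trapezoid, 4 panels, h=0.6500): -23.877352
R(1,1) = -21.429070 + (-21.429070 − (-14.420640))/3 = -23.765213
R(2,1) = -23.877352 + (-23.877352 − (-21.429070))/3 = -24.693446
R(2,2) = -24.693446 + (-24.693446 − (-23.765213))/15 = -24.755328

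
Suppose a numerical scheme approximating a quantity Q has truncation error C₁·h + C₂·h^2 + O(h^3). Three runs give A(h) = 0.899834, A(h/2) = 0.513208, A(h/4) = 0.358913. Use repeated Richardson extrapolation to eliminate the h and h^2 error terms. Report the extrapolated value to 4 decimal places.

First eliminate the h term (factor 2^1 = 2):
  B₁ = (2·0.513208 − 0.899834)/1 = 0.126582
  B₂ = (2·0.358913 − 0.513208)/1 = 0.204618
Then eliminate the h^2 term (factor 2^2 = 4):
  (4·0.204618 − 0.126582)/3 = 0.230630

0.2306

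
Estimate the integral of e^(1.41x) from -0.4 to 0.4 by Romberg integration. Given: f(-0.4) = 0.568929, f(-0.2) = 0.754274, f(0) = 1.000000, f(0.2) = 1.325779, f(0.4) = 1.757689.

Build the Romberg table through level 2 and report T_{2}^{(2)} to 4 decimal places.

0.8431

T_{0}^{(0)} (trapezoid, 1 panel, h=0.8000): 0.930647
T_{1}^{(0)} (trapezoid, 2 panels, h=0.4000): 0.865324
T_{2}^{(0)} (trapezoid, 4 panels, h=0.2000): 0.848672
T_{1}^{(1)} = 0.865324 + (0.865324 − 0.930647)/3 = 0.843550
T_{2}^{(1)} = 0.848672 + (0.848672 − 0.865324)/3 = 0.843121
T_{2}^{(2)} = 0.843121 + (0.843121 − 0.843550)/15 = 0.843092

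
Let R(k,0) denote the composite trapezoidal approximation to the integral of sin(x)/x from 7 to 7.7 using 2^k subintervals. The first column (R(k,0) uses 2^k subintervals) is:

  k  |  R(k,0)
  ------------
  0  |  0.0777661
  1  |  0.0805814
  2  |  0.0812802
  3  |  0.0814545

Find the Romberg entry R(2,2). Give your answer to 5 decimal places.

0.08151

Richardson extrapolation on the trapezoidal column (denominator 4−1=3):
R(1,1) = (4·0.0805814 − 0.0777661) / 3 = 0.0815198
R(2,1) = 0.0812802 + (0.0812802 − 0.0805814)/3 = 0.0815131
R(2,2) = (16·0.0815131 − 0.0815198) / 15 = 0.0815127
(Column j=1 coincides with Simpson's rule on the same nodes.)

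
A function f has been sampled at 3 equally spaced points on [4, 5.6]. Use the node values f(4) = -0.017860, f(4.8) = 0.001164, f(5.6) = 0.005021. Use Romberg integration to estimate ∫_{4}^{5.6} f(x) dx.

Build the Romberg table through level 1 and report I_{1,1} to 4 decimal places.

-0.0022

I_{0,0} (trapezoid, 1 panel, h=1.6000): -0.010271
I_{1,0} (trapezoid, 2 panels, h=0.8000): -0.004204
I_{1,1} = -0.004204 + (-0.004204 − (-0.010271))/3 = -0.002182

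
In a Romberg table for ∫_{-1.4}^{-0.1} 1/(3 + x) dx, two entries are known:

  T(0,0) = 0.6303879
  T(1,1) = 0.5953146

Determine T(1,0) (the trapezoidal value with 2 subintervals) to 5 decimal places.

0.60408

From T(1,1) = (4·T(1,0) − T(0,0))/3, solve for T(1,0):
4·T(1,0) = 3·0.5953146 + 0.6303879 = 2.4163317
T(1,0) = 0.6040829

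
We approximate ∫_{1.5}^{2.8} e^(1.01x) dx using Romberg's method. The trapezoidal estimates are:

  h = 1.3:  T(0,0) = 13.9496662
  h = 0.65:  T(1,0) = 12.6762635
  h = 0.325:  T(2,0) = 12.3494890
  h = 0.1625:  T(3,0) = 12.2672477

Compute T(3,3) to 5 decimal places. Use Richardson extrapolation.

T(1,1) = (4·12.6762635 − 13.9496662) / 3 = 12.2517959
T(2,1) = (4·12.3494890 − 12.6762635) / 3 = 12.2405642
T(3,1) = 12.2672477 + (12.2672477 − 12.3494890)/3 = 12.2398339
T(2,2) = 12.2405642 + (12.2405642 − 12.2517959)/15 = 12.2398154
T(3,2) = (16·12.2398339 − 12.2405642) / 15 = 12.2397852
T(3,3) = (64·12.2397852 − 12.2398154) / 63 = 12.2397847

12.23978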